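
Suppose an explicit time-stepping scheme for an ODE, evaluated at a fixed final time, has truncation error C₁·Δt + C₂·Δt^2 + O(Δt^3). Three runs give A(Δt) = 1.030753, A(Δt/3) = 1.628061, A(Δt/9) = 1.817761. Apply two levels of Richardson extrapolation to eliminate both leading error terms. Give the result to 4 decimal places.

First eliminate the Δt term (factor 3^1 = 3):
  B₁ = (3·1.628061 − 1.030753)/2 = 1.926715
  B₂ = (3·1.817761 − 1.628061)/2 = 1.912611
Then eliminate the Δt^2 term (factor 3^2 = 9):
  (9·1.912611 − 1.926715)/8 = 1.910848

1.9108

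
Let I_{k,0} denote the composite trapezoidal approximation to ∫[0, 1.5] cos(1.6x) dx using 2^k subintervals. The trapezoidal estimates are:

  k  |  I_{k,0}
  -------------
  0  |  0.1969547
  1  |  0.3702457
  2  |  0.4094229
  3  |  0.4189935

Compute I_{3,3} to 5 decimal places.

Richardson extrapolation on the trapezoidal column (denominator 4−1=3):
I_{1,1} = (4·0.3702457 − 0.1969547) / 3 = 0.4280094
I_{2,1} = 0.4094229 + (0.4094229 − 0.3702457)/3 = 0.4224820
I_{3,1} = 0.4189935 + (0.4189935 − 0.4094229)/3 = 0.4221837
I_{2,2} = (16·0.4224820 − 0.4280094) / 15 = 0.4221135
I_{3,2} = (16·0.4221837 − 0.4224820) / 15 = 0.4221638
I_{3,3} = 0.4221638 + (0.4221638 − 0.4221135)/63 = 0.4221646

0.42216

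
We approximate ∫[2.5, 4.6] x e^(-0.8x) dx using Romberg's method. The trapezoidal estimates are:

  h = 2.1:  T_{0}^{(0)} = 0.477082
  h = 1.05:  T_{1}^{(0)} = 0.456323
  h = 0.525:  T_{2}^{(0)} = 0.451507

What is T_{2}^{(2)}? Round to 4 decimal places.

0.4499

T_{1}^{(1)} = 0.456323 + (0.456323 − 0.477082)/3 = 0.449403
T_{2}^{(1)} = 0.451507 + (0.451507 − 0.456323)/3 = 0.449902
T_{2}^{(2)} = (16·0.449902 − 0.449403) / 15 = 0.449935
(Column j=1 coincides with Simpson's rule on the same nodes.)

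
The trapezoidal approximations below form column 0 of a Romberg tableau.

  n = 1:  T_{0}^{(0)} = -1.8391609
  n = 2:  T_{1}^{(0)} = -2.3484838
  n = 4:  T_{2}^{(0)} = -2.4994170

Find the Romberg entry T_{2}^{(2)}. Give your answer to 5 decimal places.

T_{1}^{(1)} = (4·(-2.3484838) − (-1.8391609)) / 3 = -2.5182581
T_{2}^{(1)} = (4·(-2.4994170) − (-2.3484838)) / 3 = -2.5497281
T_{2}^{(2)} = -2.5497281 + (-2.5497281 − (-2.5182581))/15 = -2.5518261

-2.55183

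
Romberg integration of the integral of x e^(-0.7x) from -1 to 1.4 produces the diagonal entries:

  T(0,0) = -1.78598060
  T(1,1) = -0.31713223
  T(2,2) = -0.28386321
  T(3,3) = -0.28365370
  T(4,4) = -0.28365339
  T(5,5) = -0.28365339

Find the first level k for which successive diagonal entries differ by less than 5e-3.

|T(1,1) − T(0,0)| = 1.46884837 ≥ 5e-3
|T(2,2) − T(1,1)| = 0.03326902 ≥ 5e-3
|T(3,3) − T(2,2)| = 0.00020951 < 5e-3

k = 3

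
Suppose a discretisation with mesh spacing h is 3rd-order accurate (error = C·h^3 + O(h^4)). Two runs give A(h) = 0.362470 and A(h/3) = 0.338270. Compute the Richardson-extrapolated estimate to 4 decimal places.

0.3373

The leading error scales as h^3; refining by a factor of 3 reduces it by 3^3 = 27.
Extrapolated value = (27·A(h/3) − A(h)) / (27 − 1)
= (27·0.338270 − 0.362470) / 26
= 8.770820 / 26 = 0.337339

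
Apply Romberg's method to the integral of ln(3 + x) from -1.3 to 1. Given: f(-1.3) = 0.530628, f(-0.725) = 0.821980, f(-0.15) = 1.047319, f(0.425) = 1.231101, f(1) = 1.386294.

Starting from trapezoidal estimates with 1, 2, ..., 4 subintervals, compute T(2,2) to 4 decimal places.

2.3431

T(0,0) (trapezoid, 1 panel, h=2.3000): 2.204460
T(1,0) (trapezoid, 2 panels, h=1.1500): 2.306647
T(2,0) (trapezoid, 4 panels, h=0.5750): 2.333845
T(1,1) = 2.306647 + (2.306647 − 2.204460)/3 = 2.340709
T(2,1) = 2.333845 + (2.333845 − 2.306647)/3 = 2.342911
T(2,2) = 2.342911 + (2.342911 − 2.340709)/15 = 2.343058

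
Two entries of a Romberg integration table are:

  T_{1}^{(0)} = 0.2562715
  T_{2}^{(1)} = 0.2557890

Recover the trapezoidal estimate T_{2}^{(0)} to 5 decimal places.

0.25591

From T_{2}^{(1)} = (4·T_{2}^{(0)} − T_{1}^{(0)})/3, solve for T_{2}^{(0)}:
4·T_{2}^{(0)} = 3·0.2557890 + 0.2562715 = 1.0236385
T_{2}^{(0)} = 0.2559096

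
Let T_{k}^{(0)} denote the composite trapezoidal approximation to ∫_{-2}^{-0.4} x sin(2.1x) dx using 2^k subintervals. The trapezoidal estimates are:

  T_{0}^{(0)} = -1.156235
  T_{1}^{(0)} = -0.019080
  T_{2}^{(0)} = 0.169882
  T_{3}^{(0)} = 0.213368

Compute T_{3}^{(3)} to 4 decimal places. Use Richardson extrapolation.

Richardson extrapolation on the trapezoidal column (denominator 4−1=3):
T_{1}^{(1)} = (4·(-0.019080) − (-1.156235)) / 3 = 0.359972
T_{2}^{(1)} = (4·0.169882 − (-0.019080)) / 3 = 0.232869
T_{3}^{(1)} = (4·0.213368 − 0.169882) / 3 = 0.227863
T_{2}^{(2)} = 0.232869 + (0.232869 − 0.359972)/15 = 0.224395
T_{3}^{(2)} = 0.227863 + (0.227863 − 0.232869)/15 = 0.227529
T_{3}^{(3)} = (64·0.227529 − 0.224395) / 63 = 0.227579

0.2276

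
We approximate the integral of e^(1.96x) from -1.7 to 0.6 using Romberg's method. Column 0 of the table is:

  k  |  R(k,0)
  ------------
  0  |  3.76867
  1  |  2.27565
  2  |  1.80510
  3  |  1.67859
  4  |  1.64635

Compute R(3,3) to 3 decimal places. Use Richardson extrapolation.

1.636

Richardson extrapolation on the trapezoidal column (denominator 4−1=3):
R(1,1) = (4·2.27565 − 3.76867) / 3 = 1.77798
R(2,1) = (4·1.80510 − 2.27565) / 3 = 1.64825
R(3,1) = (4·1.67859 − 1.80510) / 3 = 1.63642
R(2,2) = 1.64825 + (1.64825 − 1.77798)/15 = 1.63960
R(3,2) = (16·1.63642 − 1.64825) / 15 = 1.63563
R(3,3) = (64·1.63563 − 1.63960) / 63 = 1.63557
(Column j=1 coincides with Simpson's rule on the same nodes.)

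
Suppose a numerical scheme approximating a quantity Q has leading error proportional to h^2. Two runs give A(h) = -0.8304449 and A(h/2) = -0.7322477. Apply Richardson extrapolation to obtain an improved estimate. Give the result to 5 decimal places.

-0.69952

The leading error scales as h^2; refining by a factor of 2 reduces it by 2^2 = 4.
Extrapolated value = (4·A(h/2) − A(h)) / (4 − 1)
= (4·(-0.7322477) − (-0.8304449)) / 3
= -2.0985459 / 3 = -0.6995153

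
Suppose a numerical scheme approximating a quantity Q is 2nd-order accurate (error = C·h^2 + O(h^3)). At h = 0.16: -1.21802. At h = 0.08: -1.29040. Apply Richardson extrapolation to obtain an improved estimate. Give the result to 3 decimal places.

-1.315

Extrapolated value = (4·A(h/2) − A(h)) / (4 − 1)
= (4·(-1.29040) − (-1.21802)) / 3
= -3.94358 / 3 = -1.31453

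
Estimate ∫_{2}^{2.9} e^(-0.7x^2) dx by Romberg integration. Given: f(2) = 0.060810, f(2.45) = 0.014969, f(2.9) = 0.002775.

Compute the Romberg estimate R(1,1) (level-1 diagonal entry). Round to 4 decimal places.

0.0185

R(0,0) (trapezoid, 1 panel, h=0.9000): 0.028613
R(1,0) (trapezoid, 2 panels, h=0.4500): 0.021043
R(1,1) = 0.021043 + (0.021043 − 0.028613)/3 = 0.018520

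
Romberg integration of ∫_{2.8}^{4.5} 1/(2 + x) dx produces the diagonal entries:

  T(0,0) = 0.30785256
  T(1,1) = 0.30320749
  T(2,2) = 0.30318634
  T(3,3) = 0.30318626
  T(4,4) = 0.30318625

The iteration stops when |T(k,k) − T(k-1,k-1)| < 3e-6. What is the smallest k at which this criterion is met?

|T(1,1) − T(0,0)| = 0.00464507 ≥ 3e-6
|T(2,2) − T(1,1)| = 0.00002115 ≥ 3e-6
|T(3,3) − T(2,2)| = 0.00000008 < 3e-6

k = 3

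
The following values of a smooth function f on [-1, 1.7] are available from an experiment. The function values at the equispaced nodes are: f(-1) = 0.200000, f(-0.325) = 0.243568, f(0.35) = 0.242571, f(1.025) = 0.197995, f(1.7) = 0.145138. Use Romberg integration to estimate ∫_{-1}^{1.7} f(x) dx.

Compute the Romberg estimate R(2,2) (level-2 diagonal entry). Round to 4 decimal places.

R(0,0) (trapezoid, 1 panel, h=2.7000): 0.465936
R(1,0) (trapezoid, 2 panels, h=1.3500): 0.560439
R(2,0) (trapezoid, 4 panels, h=0.6750): 0.578275
R(1,1) = 0.560439 + (0.560439 − 0.465936)/3 = 0.591940
R(2,1) = 0.578275 + (0.578275 − 0.560439)/3 = 0.584220
R(2,2) = 0.584220 + (0.584220 − 0.591940)/15 = 0.583705

0.5837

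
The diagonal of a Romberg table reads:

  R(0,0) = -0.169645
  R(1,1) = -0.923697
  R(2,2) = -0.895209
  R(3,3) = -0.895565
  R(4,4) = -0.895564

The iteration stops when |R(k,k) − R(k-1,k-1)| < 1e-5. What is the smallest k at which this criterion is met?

k = 4

|R(1,1) − R(0,0)| = 0.754052 ≥ 1e-5
|R(2,2) − R(1,1)| = 0.028488 ≥ 1e-5
|R(3,3) − R(2,2)| = 0.000356 ≥ 1e-5
|R(4,4) − R(3,3)| = 0.000001 < 1e-5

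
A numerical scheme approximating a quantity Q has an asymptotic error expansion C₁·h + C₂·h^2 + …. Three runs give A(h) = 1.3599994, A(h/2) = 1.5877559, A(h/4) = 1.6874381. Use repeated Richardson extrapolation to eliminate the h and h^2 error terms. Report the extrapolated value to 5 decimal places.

1.77766

First eliminate the h term (factor 2^1 = 2):
  B₁ = (2·1.5877559 − 1.3599994)/1 = 1.8155124
  B₂ = (2·1.6874381 − 1.5877559)/1 = 1.7871203
Then eliminate the h^2 term (factor 2^2 = 4):
  (4·1.7871203 − 1.8155124)/3 = 1.7776563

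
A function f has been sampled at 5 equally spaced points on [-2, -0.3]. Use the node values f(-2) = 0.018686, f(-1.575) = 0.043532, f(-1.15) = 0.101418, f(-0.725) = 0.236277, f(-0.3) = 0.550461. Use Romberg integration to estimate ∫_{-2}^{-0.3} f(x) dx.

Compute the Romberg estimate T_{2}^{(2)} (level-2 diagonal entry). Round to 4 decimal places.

0.2674

T_{0}^{(0)} (trapezoid, 1 panel, h=1.7000): 0.483775
T_{1}^{(0)} (trapezoid, 2 panels, h=0.8500): 0.328093
T_{2}^{(0)} (trapezoid, 4 panels, h=0.4250): 0.282965
T_{1}^{(1)} = 0.328093 + (0.328093 − 0.483775)/3 = 0.276199
T_{2}^{(1)} = 0.282965 + (0.282965 − 0.328093)/3 = 0.267922
T_{2}^{(2)} = 0.267922 + (0.267922 − 0.276199)/15 = 0.267370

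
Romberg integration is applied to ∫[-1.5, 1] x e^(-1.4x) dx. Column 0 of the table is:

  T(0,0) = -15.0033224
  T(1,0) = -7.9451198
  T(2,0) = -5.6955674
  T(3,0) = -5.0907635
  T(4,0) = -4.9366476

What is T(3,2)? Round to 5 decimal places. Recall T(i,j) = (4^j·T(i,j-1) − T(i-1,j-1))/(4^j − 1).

Richardson extrapolation on the trapezoidal column (denominator 4−1=3):
T(2,1) = (4·(-5.6955674) − (-7.9451198)) / 3 = -4.9457166
T(3,1) = -5.0907635 + (-5.0907635 − (-5.6955674))/3 = -4.8891622
T(3,2) = -4.8891622 + (-4.8891622 − (-4.9457166))/15 = -4.8853919
(Column j=1 coincides with Simpson's rule on the same nodes.)

-4.88539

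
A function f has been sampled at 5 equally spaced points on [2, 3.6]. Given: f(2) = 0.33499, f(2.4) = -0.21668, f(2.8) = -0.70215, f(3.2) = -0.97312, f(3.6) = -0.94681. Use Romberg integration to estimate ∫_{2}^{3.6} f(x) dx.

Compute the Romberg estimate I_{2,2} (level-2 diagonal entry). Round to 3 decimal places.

-0.903

I_{0,0} (trapezoid, 1 panel, h=1.6000): -0.48946
I_{1,0} (trapezoid, 2 panels, h=0.8000): -0.80645
I_{2,0} (trapezoid, 4 panels, h=0.4000): -0.87914
I_{1,1} = -0.80645 + (-0.80645 − (-0.48946))/3 = -0.91211
I_{2,1} = -0.87914 + (-0.87914 − (-0.80645))/3 = -0.90337
I_{2,2} = -0.90337 + (-0.90337 − (-0.91211))/15 = -0.90279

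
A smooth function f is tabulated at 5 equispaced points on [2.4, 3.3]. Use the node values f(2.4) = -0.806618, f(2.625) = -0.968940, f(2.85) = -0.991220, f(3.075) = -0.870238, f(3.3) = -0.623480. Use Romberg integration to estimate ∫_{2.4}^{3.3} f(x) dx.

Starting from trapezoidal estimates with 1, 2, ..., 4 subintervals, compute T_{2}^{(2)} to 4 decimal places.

T_{0}^{(0)} (trapezoid, 1 panel, h=0.9000): -0.643544
T_{1}^{(0)} (trapezoid, 2 panels, h=0.4500): -0.767821
T_{2}^{(0)} (trapezoid, 4 panels, h=0.2250): -0.797726
T_{1}^{(1)} = -0.767821 + (-0.767821 − (-0.643544))/3 = -0.809247
T_{2}^{(1)} = -0.797726 + (-0.797726 − (-0.767821))/3 = -0.807694
T_{2}^{(2)} = -0.807694 + (-0.807694 − (-0.809247))/15 = -0.807590

-0.8076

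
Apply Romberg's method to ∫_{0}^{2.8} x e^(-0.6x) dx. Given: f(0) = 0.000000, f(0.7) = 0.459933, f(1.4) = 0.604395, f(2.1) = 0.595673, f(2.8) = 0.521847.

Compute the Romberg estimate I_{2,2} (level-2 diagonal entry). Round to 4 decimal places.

I_{0,0} (trapezoid, 1 panel, h=2.8000): 0.730586
I_{1,0} (trapezoid, 2 panels, h=1.4000): 1.211446
I_{2,0} (trapezoid, 4 panels, h=0.7000): 1.344647
I_{1,1} = 1.211446 + (1.211446 − 0.730586)/3 = 1.371733
I_{2,1} = 1.344647 + (1.344647 − 1.211446)/3 = 1.389047
I_{2,2} = 1.389047 + (1.389047 − 1.371733)/15 = 1.390201

1.3902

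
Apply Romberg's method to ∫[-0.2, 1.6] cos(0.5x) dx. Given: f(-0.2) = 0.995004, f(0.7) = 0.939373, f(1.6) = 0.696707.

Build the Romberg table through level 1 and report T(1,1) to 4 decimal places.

T(0,0) (trapezoid, 1 panel, h=1.8000): 1.522540
T(1,0) (trapezoid, 2 panels, h=0.9000): 1.606706
T(1,1) = 1.606706 + (1.606706 − 1.522540)/3 = 1.634761

1.6348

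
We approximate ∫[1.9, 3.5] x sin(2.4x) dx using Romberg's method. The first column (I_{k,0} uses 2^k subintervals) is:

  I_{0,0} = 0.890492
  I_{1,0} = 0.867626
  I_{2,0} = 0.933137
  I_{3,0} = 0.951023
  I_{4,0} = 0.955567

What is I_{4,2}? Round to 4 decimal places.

0.9571

Richardson extrapolation on the trapezoidal column (denominator 4−1=3):
I_{3,1} = 0.951023 + (0.951023 − 0.933137)/3 = 0.956985
I_{4,1} = 0.955567 + (0.955567 − 0.951023)/3 = 0.957082
I_{4,2} = (16·0.957082 − 0.956985) / 15 = 0.957088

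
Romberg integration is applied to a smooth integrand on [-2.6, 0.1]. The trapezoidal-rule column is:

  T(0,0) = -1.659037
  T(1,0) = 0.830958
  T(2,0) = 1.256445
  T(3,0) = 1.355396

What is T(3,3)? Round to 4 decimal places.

1.3878

Richardson extrapolation on the trapezoidal column (denominator 4−1=3):
T(1,1) = (4·0.830958 − (-1.659037)) / 3 = 1.660956
T(2,1) = 1.256445 + (1.256445 − 0.830958)/3 = 1.398274
T(3,1) = (4·1.355396 − 1.256445) / 3 = 1.388380
T(2,2) = (16·1.398274 − 1.660956) / 15 = 1.380762
T(3,2) = 1.388380 + (1.388380 − 1.398274)/15 = 1.387720
T(3,3) = (64·1.387720 − 1.380762) / 63 = 1.387830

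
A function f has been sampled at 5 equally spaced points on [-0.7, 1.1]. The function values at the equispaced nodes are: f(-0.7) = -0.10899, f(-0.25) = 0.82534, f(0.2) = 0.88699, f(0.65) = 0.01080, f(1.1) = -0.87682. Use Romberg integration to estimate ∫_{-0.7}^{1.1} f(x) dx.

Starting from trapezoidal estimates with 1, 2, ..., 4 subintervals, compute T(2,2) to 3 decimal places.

0.610

T(0,0) (trapezoid, 1 panel, h=1.8000): -0.88723
T(1,0) (trapezoid, 2 panels, h=0.9000): 0.35468
T(2,0) (trapezoid, 4 panels, h=0.4500): 0.55360
T(1,1) = 0.35468 + (0.35468 − (-0.88723))/3 = 0.76865
T(2,1) = 0.55360 + (0.55360 − 0.35468)/3 = 0.61991
T(2,2) = 0.61991 + (0.61991 − 0.76865)/15 = 0.60999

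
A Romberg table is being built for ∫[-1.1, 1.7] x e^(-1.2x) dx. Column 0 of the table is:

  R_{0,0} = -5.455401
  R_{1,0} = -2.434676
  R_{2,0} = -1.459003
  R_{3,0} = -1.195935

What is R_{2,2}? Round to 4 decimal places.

-1.1142

R_{1,1} = -2.434676 + (-2.434676 − (-5.455401))/3 = -1.427768
R_{2,1} = (4·(-1.459003) − (-2.434676)) / 3 = -1.133779
R_{2,2} = -1.133779 + (-1.133779 − (-1.427768))/15 = -1.114180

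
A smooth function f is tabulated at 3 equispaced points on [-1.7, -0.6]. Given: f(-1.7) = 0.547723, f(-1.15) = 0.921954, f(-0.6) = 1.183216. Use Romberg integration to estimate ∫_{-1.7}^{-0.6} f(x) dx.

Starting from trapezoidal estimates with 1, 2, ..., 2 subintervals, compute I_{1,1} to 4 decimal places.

I_{0,0} (trapezoid, 1 panel, h=1.1000): 0.952016
I_{1,0} (trapezoid, 2 panels, h=0.5500): 0.983083
I_{1,1} = 0.983083 + (0.983083 − 0.952016)/3 = 0.993439

0.9934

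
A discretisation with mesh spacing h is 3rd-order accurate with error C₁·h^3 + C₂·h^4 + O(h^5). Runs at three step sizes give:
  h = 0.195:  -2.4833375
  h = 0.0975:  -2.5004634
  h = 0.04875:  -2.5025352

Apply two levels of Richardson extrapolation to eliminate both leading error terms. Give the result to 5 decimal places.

First eliminate the h^3 term (factor 2^3 = 8):
  B₁ = (8·(-2.5004634) − (-2.4833375))/7 = -2.5029100
  B₂ = (8·(-2.5025352) − (-2.5004634))/7 = -2.5028312
Then eliminate the h^4 term (factor 2^4 = 16):
  (16·(-2.5028312) − (-2.5029100))/15 = -2.5028259

-2.50283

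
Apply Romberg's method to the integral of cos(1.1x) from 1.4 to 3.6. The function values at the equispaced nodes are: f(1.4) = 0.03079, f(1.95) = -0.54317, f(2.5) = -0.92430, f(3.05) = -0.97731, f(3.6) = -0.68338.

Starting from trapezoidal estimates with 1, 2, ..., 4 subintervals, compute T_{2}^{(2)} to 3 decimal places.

-1.572

T_{0}^{(0)} (trapezoid, 1 panel, h=2.2000): -0.71785
T_{1}^{(0)} (trapezoid, 2 panels, h=1.1000): -1.37565
T_{2}^{(0)} (trapezoid, 4 panels, h=0.5500): -1.52409
T_{1}^{(1)} = -1.37565 + (-1.37565 − (-0.71785))/3 = -1.59492
T_{2}^{(1)} = -1.52409 + (-1.52409 − (-1.37565))/3 = -1.57357
T_{2}^{(2)} = -1.57357 + (-1.57357 − (-1.59492))/15 = -1.57215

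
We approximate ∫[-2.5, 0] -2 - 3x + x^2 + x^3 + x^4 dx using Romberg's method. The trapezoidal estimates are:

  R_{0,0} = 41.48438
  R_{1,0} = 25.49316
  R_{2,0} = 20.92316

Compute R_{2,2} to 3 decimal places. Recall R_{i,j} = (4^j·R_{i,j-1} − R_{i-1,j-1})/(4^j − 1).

R_{1,1} = (4·25.49316 − 41.48438) / 3 = 20.16275
R_{2,1} = 20.92316 + (20.92316 − 25.49316)/3 = 19.39983
R_{2,2} = (16·19.39983 − 20.16275) / 15 = 19.34897

19.349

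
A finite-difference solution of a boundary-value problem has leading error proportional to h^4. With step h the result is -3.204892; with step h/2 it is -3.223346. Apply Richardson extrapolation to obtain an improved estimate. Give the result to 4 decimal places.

Extrapolated value = (16·A(h/2) − A(h)) / (16 − 1)
= (16·(-3.223346) − (-3.204892)) / 15
= -48.368644 / 15 = -3.224576

-3.2246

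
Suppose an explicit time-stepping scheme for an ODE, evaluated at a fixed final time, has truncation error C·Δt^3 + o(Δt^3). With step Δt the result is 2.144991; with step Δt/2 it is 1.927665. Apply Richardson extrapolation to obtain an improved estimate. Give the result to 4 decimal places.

1.8966

Extrapolated value = (8·A(Δt/2) − A(Δt)) / (8 − 1)
= (8·1.927665 − 2.144991) / 7
= 13.276329 / 7 = 1.896618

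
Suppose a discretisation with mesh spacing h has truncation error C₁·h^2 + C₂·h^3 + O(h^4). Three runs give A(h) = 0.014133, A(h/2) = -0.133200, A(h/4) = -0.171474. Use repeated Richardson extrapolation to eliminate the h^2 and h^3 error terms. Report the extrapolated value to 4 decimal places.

First eliminate the h^2 term (factor 2^2 = 4):
  B₁ = (4·(-0.133200) − 0.014133)/3 = -0.182311
  B₂ = (4·(-0.171474) − (-0.133200))/3 = -0.184232
Then eliminate the h^3 term (factor 2^3 = 8):
  (8·(-0.184232) − (-0.182311))/7 = -0.184506

-0.1845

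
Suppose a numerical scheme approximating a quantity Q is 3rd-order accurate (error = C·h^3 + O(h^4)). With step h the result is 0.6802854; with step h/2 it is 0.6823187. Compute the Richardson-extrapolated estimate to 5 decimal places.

0.68261

The leading error scales as h^3; refining by a factor of 2 reduces it by 2^3 = 8.
Extrapolated value = (8·A(h/2) − A(h)) / (8 − 1)
= (8·0.6823187 − 0.6802854) / 7
= 4.7782642 / 7 = 0.6826092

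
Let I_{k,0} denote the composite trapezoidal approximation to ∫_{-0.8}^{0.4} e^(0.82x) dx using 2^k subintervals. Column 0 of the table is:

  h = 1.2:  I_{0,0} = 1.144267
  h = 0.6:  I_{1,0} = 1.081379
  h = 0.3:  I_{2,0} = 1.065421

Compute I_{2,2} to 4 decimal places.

I_{1,1} = 1.081379 + (1.081379 − 1.144267)/3 = 1.060416
I_{2,1} = 1.065421 + (1.065421 − 1.081379)/3 = 1.060102
I_{2,2} = (16·1.060102 − 1.060416) / 15 = 1.060081

1.0601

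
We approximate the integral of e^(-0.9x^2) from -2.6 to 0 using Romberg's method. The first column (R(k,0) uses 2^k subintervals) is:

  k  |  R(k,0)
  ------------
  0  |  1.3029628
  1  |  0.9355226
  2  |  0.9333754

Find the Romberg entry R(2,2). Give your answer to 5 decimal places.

R(1,1) = (4·0.9355226 − 1.3029628) / 3 = 0.8130425
R(2,1) = 0.9333754 + (0.9333754 − 0.9355226)/3 = 0.9326597
R(2,2) = (16·0.9326597 − 0.8130425) / 15 = 0.9406342

0.94063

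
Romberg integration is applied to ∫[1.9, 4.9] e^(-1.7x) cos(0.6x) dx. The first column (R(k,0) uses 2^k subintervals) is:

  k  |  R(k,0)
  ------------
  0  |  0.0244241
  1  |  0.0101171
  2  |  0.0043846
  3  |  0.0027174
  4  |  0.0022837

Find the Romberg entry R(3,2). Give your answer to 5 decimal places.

Richardson extrapolation on the trapezoidal column (denominator 4−1=3):
R(2,1) = (4·0.0043846 − 0.0101171) / 3 = 0.0024738
R(3,1) = 0.0027174 + (0.0027174 − 0.0043846)/3 = 0.0021617
R(3,2) = 0.0021617 + (0.0021617 − 0.0024738)/15 = 0.0021409

0.00214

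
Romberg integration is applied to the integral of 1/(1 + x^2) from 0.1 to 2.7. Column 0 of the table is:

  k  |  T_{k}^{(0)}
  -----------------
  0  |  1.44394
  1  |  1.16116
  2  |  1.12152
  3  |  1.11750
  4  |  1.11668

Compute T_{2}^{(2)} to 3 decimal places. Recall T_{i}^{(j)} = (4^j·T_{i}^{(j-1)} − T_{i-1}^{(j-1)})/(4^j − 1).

T_{1}^{(1)} = (4·1.16116 − 1.44394) / 3 = 1.06690
T_{2}^{(1)} = (4·1.12152 − 1.16116) / 3 = 1.10831
T_{2}^{(2)} = (16·1.10831 − 1.06690) / 15 = 1.11107

1.111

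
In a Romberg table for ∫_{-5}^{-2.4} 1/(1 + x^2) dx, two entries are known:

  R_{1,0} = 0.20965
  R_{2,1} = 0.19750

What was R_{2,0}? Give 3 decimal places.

From R_{2,1} = (4·R_{2,0} − R_{1,0})/3, solve for R_{2,0}:
4·R_{2,0} = 3·0.19750 + 0.20965 = 0.80215
R_{2,0} = 0.20054

0.201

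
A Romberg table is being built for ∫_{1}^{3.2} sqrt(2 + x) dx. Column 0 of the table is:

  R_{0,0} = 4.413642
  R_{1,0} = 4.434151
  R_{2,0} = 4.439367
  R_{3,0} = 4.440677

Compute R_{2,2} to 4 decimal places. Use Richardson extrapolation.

Richardson extrapolation on the trapezoidal column (denominator 4−1=3):
R_{1,1} = (4·4.434151 − 4.413642) / 3 = 4.440987
R_{2,1} = 4.439367 + (4.439367 − 4.434151)/3 = 4.441106
R_{2,2} = 4.441106 + (4.441106 − 4.440987)/15 = 4.441114

4.4411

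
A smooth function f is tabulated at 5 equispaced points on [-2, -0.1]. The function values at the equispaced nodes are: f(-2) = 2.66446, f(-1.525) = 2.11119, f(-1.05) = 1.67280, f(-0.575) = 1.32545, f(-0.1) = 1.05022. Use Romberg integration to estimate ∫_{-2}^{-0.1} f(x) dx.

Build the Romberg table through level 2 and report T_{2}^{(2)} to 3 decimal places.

3.294

T_{0}^{(0)} (trapezoid, 1 panel, h=1.9000): 3.52895
T_{1}^{(0)} (trapezoid, 2 panels, h=0.9500): 3.35363
T_{2}^{(0)} (trapezoid, 4 panels, h=0.4750): 3.30922
T_{1}^{(1)} = 3.35363 + (3.35363 − 3.52895)/3 = 3.29519
T_{2}^{(1)} = 3.30922 + (3.30922 − 3.35363)/3 = 3.29442
T_{2}^{(2)} = 3.29442 + (3.29442 − 3.29519)/15 = 3.29437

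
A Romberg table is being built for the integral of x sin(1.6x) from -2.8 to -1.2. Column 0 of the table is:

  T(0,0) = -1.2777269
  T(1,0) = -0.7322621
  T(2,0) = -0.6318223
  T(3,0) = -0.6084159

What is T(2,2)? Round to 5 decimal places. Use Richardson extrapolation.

-0.60154

Richardson extrapolation on the trapezoidal column (denominator 4−1=3):
T(1,1) = -0.7322621 + (-0.7322621 − (-1.2777269))/3 = -0.5504405
T(2,1) = (4·(-0.6318223) − (-0.7322621)) / 3 = -0.5983424
T(2,2) = (16·(-0.5983424) − (-0.5504405)) / 15 = -0.6015359
(Column j=1 coincides with Simpson's rule on the same nodes.)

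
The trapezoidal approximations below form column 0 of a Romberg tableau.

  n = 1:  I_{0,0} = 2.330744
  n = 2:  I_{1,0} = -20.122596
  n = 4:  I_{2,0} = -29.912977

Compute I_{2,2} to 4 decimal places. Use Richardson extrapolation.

I_{1,1} = (4·(-20.122596) − 2.330744) / 3 = -27.607043
I_{2,1} = (4·(-29.912977) − (-20.122596)) / 3 = -33.176437
I_{2,2} = -33.176437 + (-33.176437 − (-27.607043))/15 = -33.547730

-33.5477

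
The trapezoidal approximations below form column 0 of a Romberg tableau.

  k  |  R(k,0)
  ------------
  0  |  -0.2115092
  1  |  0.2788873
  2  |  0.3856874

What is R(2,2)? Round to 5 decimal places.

0.41988

R(1,1) = (4·0.2788873 − (-0.2115092)) / 3 = 0.4423528
R(2,1) = (4·0.3856874 − 0.2788873) / 3 = 0.4212874
R(2,2) = (16·0.4212874 − 0.4423528) / 15 = 0.4198830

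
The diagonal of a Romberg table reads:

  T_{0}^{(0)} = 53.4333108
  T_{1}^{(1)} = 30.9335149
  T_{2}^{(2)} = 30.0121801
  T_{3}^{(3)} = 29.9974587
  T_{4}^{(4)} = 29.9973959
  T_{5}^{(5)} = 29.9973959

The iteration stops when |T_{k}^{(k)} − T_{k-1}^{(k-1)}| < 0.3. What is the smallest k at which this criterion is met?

k = 3

|T_{1}^{(1)} − T_{0}^{(0)}| = 22.4997959 ≥ 0.3
|T_{2}^{(2)} − T_{1}^{(1)}| = 0.9213348 ≥ 0.3
|T_{3}^{(3)} − T_{2}^{(2)}| = 0.0147214 < 0.3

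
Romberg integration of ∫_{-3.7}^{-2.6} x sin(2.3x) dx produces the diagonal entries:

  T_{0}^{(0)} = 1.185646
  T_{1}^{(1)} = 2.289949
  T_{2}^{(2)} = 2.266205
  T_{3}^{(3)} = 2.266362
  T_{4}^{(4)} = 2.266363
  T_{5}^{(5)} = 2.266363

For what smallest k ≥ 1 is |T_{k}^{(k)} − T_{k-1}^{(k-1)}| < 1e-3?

|T_{1}^{(1)} − T_{0}^{(0)}| = 1.104303 ≥ 1e-3
|T_{2}^{(2)} − T_{1}^{(1)}| = 0.023744 ≥ 1e-3
|T_{3}^{(3)} − T_{2}^{(2)}| = 0.000157 < 1e-3

k = 3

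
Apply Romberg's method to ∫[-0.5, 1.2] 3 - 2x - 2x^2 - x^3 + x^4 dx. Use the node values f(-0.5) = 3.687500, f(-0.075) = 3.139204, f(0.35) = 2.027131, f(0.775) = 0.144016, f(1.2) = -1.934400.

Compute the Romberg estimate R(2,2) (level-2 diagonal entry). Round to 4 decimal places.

2.6758

R(0,0) (trapezoid, 1 panel, h=1.7000): 1.490135
R(1,0) (trapezoid, 2 panels, h=0.8500): 2.468129
R(2,0) (trapezoid, 4 panels, h=0.4250): 2.629433
R(1,1) = 2.468129 + (2.468129 − 1.490135)/3 = 2.794127
R(2,1) = 2.629433 + (2.629433 − 2.468129)/3 = 2.683201
R(2,2) = 2.683201 + (2.683201 − 2.794127)/15 = 2.675806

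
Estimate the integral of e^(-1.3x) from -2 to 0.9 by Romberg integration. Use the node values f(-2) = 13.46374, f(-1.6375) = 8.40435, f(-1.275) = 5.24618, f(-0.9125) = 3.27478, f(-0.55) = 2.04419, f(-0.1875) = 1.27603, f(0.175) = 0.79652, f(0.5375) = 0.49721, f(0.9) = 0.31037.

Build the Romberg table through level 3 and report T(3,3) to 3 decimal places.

10.118

T(0,0) (trapezoid, 1 panel, h=2.9000): 19.97246
T(1,0) (trapezoid, 2 panels, h=1.4500): 12.95031
T(2,0) (trapezoid, 4 panels, h=0.7250): 10.85611
T(3,0) (trapezoid, 8 panels, h=0.3625): 10.30454
T(1,1) = 12.95031 + (12.95031 − 19.97246)/3 = 10.60959
T(2,1) = 10.85611 + (10.85611 − 12.95031)/3 = 10.15804
T(3,1) = 10.30454 + (10.30454 − 10.85611)/3 = 10.12068
T(2,2) = 10.15804 + (10.15804 − 10.60959)/15 = 10.12794
T(3,2) = 10.12068 + (10.12068 − 10.15804)/15 = 10.11819
T(3,3) = 10.11819 + (10.11819 − 10.12794)/63 = 10.11804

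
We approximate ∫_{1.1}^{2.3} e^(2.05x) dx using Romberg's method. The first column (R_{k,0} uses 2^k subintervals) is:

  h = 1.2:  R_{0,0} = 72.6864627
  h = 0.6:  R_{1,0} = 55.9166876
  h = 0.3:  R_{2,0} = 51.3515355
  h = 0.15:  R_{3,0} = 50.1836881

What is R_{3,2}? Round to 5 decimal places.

49.79204

Richardson extrapolation on the trapezoidal column (denominator 4−1=3):
R_{2,1} = 51.3515355 + (51.3515355 − 55.9166876)/3 = 49.8298181
R_{3,1} = (4·50.1836881 − 51.3515355) / 3 = 49.7944056
R_{3,2} = (16·49.7944056 − 49.8298181) / 15 = 49.7920448
(Column j=1 coincides with Simpson's rule on the same nodes.)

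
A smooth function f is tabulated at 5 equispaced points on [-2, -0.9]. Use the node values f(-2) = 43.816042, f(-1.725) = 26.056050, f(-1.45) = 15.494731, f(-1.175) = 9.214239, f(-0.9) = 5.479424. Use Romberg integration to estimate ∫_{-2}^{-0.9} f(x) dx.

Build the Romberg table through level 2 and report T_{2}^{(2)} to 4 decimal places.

20.2847

T_{0}^{(0)} (trapezoid, 1 panel, h=1.1000): 27.112506
T_{1}^{(0)} (trapezoid, 2 panels, h=0.5500): 22.078355
T_{2}^{(0)} (trapezoid, 4 panels, h=0.2750): 20.738507
T_{1}^{(1)} = 22.078355 + (22.078355 − 27.112506)/3 = 20.400305
T_{2}^{(1)} = 20.738507 + (20.738507 − 22.078355)/3 = 20.291891
T_{2}^{(2)} = 20.291891 + (20.291891 − 20.400305)/15 = 20.284663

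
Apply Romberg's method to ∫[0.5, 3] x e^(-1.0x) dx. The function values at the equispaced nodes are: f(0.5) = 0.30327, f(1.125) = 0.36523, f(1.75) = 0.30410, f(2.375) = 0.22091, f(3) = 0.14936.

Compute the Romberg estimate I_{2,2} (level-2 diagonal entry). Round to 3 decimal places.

0.710

I_{0,0} (trapezoid, 1 panel, h=2.5000): 0.56579
I_{1,0} (trapezoid, 2 panels, h=1.2500): 0.66302
I_{2,0} (trapezoid, 4 panels, h=0.6250): 0.69785
I_{1,1} = 0.66302 + (0.66302 − 0.56579)/3 = 0.69543
I_{2,1} = 0.69785 + (0.69785 − 0.66302)/3 = 0.70946
I_{2,2} = 0.70946 + (0.70946 − 0.69543)/15 = 0.71040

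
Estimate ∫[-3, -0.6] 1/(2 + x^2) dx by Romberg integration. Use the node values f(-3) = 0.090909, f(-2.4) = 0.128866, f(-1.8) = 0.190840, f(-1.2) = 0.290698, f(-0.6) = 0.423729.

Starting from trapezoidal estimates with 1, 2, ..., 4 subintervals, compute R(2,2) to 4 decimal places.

R(0,0) (trapezoid, 1 panel, h=2.4000): 0.617566
R(1,0) (trapezoid, 2 panels, h=1.2000): 0.537791
R(2,0) (trapezoid, 4 panels, h=0.6000): 0.520634
R(1,1) = 0.537791 + (0.537791 − 0.617566)/3 = 0.511199
R(2,1) = 0.520634 + (0.520634 − 0.537791)/3 = 0.514915
R(2,2) = 0.514915 + (0.514915 − 0.511199)/15 = 0.515163

0.5152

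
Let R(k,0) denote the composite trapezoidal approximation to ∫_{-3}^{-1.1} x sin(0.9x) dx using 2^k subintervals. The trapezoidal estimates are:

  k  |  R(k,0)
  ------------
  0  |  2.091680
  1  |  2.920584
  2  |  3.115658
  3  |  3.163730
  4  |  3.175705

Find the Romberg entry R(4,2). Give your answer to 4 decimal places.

Richardson extrapolation on the trapezoidal column (denominator 4−1=3):
R(3,1) = (4·3.163730 − 3.115658) / 3 = 3.179754
R(4,1) = (4·3.175705 − 3.163730) / 3 = 3.179697
R(4,2) = 3.179697 + (3.179697 − 3.179754)/15 = 3.179693

3.1797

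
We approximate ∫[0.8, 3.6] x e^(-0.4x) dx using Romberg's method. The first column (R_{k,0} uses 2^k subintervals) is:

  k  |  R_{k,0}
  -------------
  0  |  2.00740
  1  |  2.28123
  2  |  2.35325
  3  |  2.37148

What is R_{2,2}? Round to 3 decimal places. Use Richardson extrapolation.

R_{1,1} = 2.28123 + (2.28123 − 2.00740)/3 = 2.37251
R_{2,1} = (4·2.35325 − 2.28123) / 3 = 2.37726
R_{2,2} = (16·2.37726 − 2.37251) / 15 = 2.37758

2.378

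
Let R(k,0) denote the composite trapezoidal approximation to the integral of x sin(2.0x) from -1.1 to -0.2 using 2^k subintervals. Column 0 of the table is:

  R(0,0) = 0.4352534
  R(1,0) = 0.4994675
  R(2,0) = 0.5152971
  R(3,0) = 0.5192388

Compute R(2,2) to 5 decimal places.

Richardson extrapolation on the trapezoidal column (denominator 4−1=3):
R(1,1) = (4·0.4994675 − 0.4352534) / 3 = 0.5208722
R(2,1) = (4·0.5152971 − 0.4994675) / 3 = 0.5205736
R(2,2) = (16·0.5205736 − 0.5208722) / 15 = 0.5205537

0.52055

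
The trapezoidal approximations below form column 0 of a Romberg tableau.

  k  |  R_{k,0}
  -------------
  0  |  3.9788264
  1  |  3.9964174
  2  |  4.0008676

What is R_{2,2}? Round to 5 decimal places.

Richardson extrapolation on the trapezoidal column (denominator 4−1=3):
R_{1,1} = 3.9964174 + (3.9964174 − 3.9788264)/3 = 4.0022811
R_{2,1} = 4.0008676 + (4.0008676 − 3.9964174)/3 = 4.0023510
R_{2,2} = 4.0023510 + (4.0023510 − 4.0022811)/15 = 4.0023557

4.00236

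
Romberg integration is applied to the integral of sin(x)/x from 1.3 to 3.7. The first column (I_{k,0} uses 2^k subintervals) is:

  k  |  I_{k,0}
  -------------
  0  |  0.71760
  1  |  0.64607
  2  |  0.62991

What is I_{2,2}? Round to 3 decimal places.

I_{1,1} = (4·0.64607 − 0.71760) / 3 = 0.62223
I_{2,1} = (4·0.62991 − 0.64607) / 3 = 0.62452
I_{2,2} = 0.62452 + (0.62452 − 0.62223)/15 = 0.62467

0.625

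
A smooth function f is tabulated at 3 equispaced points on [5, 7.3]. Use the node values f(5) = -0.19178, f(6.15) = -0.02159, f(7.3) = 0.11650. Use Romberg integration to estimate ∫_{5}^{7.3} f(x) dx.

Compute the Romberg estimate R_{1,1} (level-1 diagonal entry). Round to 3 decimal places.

-0.062

R_{0,0} (trapezoid, 1 panel, h=2.3000): -0.08657
R_{1,0} (trapezoid, 2 panels, h=1.1500): -0.06811
R_{1,1} = -0.06811 + (-0.06811 − (-0.08657))/3 = -0.06196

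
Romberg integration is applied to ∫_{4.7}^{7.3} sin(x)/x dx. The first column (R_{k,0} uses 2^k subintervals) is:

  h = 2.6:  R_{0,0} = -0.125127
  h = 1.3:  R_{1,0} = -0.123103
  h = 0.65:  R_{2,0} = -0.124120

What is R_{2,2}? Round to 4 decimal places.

R_{1,1} = (4·(-0.123103) − (-0.125127)) / 3 = -0.122428
R_{2,1} = -0.124120 + (-0.124120 − (-0.123103))/3 = -0.124459
R_{2,2} = (16·(-0.124459) − (-0.122428)) / 15 = -0.124594

-0.1246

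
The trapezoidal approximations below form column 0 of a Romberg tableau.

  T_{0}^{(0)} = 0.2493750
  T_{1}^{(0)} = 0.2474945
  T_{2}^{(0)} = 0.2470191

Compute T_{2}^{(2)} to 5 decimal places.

0.24686

T_{1}^{(1)} = 0.2474945 + (0.2474945 − 0.2493750)/3 = 0.2468677
T_{2}^{(1)} = (4·0.2470191 − 0.2474945) / 3 = 0.2468606
T_{2}^{(2)} = 0.2468606 + (0.2468606 − 0.2468677)/15 = 0.2468601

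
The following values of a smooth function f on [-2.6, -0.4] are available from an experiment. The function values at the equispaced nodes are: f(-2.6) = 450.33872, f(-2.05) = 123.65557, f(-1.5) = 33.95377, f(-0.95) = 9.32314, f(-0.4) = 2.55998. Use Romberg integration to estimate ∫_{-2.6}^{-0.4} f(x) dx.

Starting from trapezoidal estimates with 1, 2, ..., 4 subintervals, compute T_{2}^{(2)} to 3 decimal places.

191.475

T_{0}^{(0)} (trapezoid, 1 panel, h=2.2000): 498.18857
T_{1}^{(0)} (trapezoid, 2 panels, h=1.1000): 286.44343
T_{2}^{(0)} (trapezoid, 4 panels, h=0.5500): 216.36001
T_{1}^{(1)} = 286.44343 + (286.44343 − 498.18857)/3 = 215.86172
T_{2}^{(1)} = 216.36001 + (216.36001 − 286.44343)/3 = 192.99887
T_{2}^{(2)} = 192.99887 + (192.99887 − 215.86172)/15 = 191.47468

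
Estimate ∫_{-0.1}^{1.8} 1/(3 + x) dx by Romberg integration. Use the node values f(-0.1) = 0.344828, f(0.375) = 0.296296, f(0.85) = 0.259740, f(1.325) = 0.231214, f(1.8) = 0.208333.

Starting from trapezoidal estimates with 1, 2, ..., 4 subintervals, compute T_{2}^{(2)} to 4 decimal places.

T_{0}^{(0)} (trapezoid, 1 panel, h=1.9000): 0.525503
T_{1}^{(0)} (trapezoid, 2 panels, h=0.9500): 0.509504
T_{2}^{(0)} (trapezoid, 4 panels, h=0.4750): 0.505319
T_{1}^{(1)} = 0.509504 + (0.509504 − 0.525503)/3 = 0.504171
T_{2}^{(1)} = 0.505319 + (0.505319 − 0.509504)/3 = 0.503924
T_{2}^{(2)} = 0.503924 + (0.503924 − 0.504171)/15 = 0.503908

0.5039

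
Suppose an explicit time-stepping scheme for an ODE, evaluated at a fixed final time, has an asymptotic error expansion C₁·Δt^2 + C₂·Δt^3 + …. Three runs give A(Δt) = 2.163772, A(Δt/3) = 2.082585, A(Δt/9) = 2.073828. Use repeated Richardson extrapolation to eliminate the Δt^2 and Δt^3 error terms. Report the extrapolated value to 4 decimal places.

First eliminate the Δt^2 term (factor 3^2 = 9):
  B₁ = (9·2.082585 − 2.163772)/8 = 2.072437
  B₂ = (9·2.073828 − 2.082585)/8 = 2.072733
Then eliminate the Δt^3 term (factor 3^3 = 27):
  (27·2.072733 − 2.072437)/26 = 2.072744

2.0727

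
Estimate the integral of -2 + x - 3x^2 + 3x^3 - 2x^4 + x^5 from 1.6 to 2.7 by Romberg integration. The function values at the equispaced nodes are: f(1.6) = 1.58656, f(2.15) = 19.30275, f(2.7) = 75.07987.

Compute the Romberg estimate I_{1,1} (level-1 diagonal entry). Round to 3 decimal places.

I_{0,0} (trapezoid, 1 panel, h=1.1000): 42.16654
I_{1,0} (trapezoid, 2 panels, h=0.5500): 31.69978
I_{1,1} = 31.69978 + (31.69978 − 42.16654)/3 = 28.21086

28.211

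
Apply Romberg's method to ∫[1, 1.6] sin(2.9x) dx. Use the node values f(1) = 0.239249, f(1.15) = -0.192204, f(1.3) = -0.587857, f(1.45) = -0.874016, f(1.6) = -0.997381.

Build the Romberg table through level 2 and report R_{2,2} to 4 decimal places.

R_{0,0} (trapezoid, 1 panel, h=0.6000): -0.227440
R_{1,0} (trapezoid, 2 panels, h=0.3000): -0.290077
R_{2,0} (trapezoid, 4 panels, h=0.1500): -0.304971
R_{1,1} = -0.290077 + (-0.290077 − (-0.227440))/3 = -0.310956
R_{2,1} = -0.304971 + (-0.304971 − (-0.290077))/3 = -0.309936
R_{2,2} = -0.309936 + (-0.309936 − (-0.310956))/15 = -0.309868

-0.3099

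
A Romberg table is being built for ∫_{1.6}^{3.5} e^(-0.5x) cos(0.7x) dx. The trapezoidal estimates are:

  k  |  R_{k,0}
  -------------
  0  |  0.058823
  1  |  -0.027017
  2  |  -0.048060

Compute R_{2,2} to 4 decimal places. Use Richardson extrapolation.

-0.0550

Richardson extrapolation on the trapezoidal column (denominator 4−1=3):
R_{1,1} = (4·(-0.027017) − 0.058823) / 3 = -0.055630
R_{2,1} = (4·(-0.048060) − (-0.027017)) / 3 = -0.055074
R_{2,2} = -0.055074 + (-0.055074 − (-0.055630))/15 = -0.055037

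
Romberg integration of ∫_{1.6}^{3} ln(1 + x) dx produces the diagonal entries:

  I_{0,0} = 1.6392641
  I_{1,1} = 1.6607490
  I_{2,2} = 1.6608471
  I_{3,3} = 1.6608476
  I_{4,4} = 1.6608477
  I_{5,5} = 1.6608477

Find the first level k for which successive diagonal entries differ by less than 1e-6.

|I_{1,1} − I_{0,0}| = 0.0214849 ≥ 1e-6
|I_{2,2} − I_{1,1}| = 0.0000981 ≥ 1e-6
|I_{3,3} − I_{2,2}| = 0.0000005 < 1e-6

k = 3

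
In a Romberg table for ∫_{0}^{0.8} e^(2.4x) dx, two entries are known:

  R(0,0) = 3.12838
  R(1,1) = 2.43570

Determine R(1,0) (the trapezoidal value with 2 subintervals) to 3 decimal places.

From R(1,1) = (4·R(1,0) − R(0,0))/3, solve for R(1,0):
4·R(1,0) = 3·2.43570 + 3.12838 = 10.43548
R(1,0) = 2.60887

2.609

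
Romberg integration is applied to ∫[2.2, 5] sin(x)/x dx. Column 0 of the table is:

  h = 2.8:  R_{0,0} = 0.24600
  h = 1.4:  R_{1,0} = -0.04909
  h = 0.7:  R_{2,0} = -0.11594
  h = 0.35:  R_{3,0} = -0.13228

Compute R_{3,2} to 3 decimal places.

Richardson extrapolation on the trapezoidal column (denominator 4−1=3):
R_{2,1} = -0.11594 + (-0.11594 − (-0.04909))/3 = -0.13822
R_{3,1} = -0.13228 + (-0.13228 − (-0.11594))/3 = -0.13773
R_{3,2} = (16·(-0.13773) − (-0.13822)) / 15 = -0.13770

-0.138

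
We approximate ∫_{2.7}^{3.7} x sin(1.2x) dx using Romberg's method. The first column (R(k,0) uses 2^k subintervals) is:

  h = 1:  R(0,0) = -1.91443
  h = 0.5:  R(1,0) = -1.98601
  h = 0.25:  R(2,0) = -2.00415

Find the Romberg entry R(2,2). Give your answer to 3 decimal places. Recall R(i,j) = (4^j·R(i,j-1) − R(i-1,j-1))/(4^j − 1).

-2.010

R(1,1) = (4·(-1.98601) − (-1.91443)) / 3 = -2.00987
R(2,1) = (4·(-2.00415) − (-1.98601)) / 3 = -2.01020
R(2,2) = (16·(-2.01020) − (-2.00987)) / 15 = -2.01022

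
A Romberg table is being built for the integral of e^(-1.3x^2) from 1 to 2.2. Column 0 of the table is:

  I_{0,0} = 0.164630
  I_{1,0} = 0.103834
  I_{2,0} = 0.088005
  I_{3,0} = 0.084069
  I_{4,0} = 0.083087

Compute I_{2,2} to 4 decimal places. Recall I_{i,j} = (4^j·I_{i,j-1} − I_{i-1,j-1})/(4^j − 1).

Richardson extrapolation on the trapezoidal column (denominator 4−1=3):
I_{1,1} = (4·0.103834 − 0.164630) / 3 = 0.083569
I_{2,1} = (4·0.088005 − 0.103834) / 3 = 0.082729
I_{2,2} = (16·0.082729 − 0.083569) / 15 = 0.082673
(Column j=1 coincides with Simpson's rule on the same nodes.)

0.0827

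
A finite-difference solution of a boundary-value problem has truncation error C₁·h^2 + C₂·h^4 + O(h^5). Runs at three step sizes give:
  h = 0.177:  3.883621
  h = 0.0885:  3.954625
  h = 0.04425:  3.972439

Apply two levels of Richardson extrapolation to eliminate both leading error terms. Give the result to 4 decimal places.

First eliminate the h^2 term (factor 2^2 = 4):
  B₁ = (4·3.954625 − 3.883621)/3 = 3.978293
  B₂ = (4·3.972439 − 3.954625)/3 = 3.978377
Then eliminate the h^4 term (factor 2^4 = 16):
  (16·3.978377 − 3.978293)/15 = 3.978383

3.9784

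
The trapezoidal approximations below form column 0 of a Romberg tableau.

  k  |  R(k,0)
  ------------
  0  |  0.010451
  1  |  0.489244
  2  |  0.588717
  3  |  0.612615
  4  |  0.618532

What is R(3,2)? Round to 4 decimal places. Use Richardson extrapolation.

0.6205

R(2,1) = 0.588717 + (0.588717 − 0.489244)/3 = 0.621875
R(3,1) = 0.612615 + (0.612615 − 0.588717)/3 = 0.620581
R(3,2) = 0.620581 + (0.620581 − 0.621875)/15 = 0.620495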